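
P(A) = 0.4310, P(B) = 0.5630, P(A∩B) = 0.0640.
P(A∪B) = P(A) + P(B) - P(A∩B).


P(A∪B) = 0.4310 + 0.5630 - 0.0640
= 0.9940 - 0.0640
= 0.9300

P(A∪B) = 0.9300


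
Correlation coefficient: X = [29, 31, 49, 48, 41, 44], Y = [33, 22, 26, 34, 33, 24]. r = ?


Mean X = 40.3333, Mean Y = 28.6667
SD X = 7.781745, SD Y = 4.818944
Cov = 2.777778
r = 2.777778/(7.781745*4.818944) = 0.0741

r = 0.0741


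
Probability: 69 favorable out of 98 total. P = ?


P = 69/98 = 0.7041

P = 0.7041


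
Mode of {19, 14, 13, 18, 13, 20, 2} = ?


Frequencies: 2:1, 13:2, 14:1, 18:1, 19:1, 20:1
Max frequency = 2
Mode = 13

Mode = 13


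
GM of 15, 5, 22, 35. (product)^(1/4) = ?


Product = 15 × 5 × 22 × 35 = 57750
GM = 57750^(1/4) = 15.5020

GM = 15.5020


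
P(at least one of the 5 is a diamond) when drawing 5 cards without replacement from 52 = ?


P(at least one) = 1 - P(none)
P(none) = (39/52) × (38/51) × (37/50) × (36/49) × (35/48) = 0.221534
P(at least one) = 1 - 0.221534 = 0.7785

P = 0.7785


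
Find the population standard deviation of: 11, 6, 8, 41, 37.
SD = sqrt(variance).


Mean = 20.6000
Variance = 229.8400
SD = sqrt(229.8400) = 15.1605

SD = 15.1605


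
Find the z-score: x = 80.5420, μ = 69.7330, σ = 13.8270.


z = (80.5420 - 69.7330)/13.8270
= 10.8090/13.8270
= 0.7817

z = 0.7817


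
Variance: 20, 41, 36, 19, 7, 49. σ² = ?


Mean = 28.6667
Squared deviations: 75.1111, 152.1111, 53.7778, 93.4444, 469.4444, 413.4444
Sum = 1257.3333
Variance = 1257.3333/6 = 209.5556

Variance = 209.5556


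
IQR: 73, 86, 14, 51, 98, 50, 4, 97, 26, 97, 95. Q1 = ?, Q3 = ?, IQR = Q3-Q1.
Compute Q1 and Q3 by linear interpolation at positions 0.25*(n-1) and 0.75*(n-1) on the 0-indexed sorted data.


Sorted: 4, 14, 26, 50, 51, 73, 86, 95, 97, 97, 98
Q1 (25th %ile) = 38.0000
Q3 (75th %ile) = 96.0000
IQR = 96.0000 - 38.0000 = 58.0000

IQR = 58.0000


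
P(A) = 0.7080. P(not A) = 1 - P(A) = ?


P(not A) = 1 - 0.7080 = 0.2920

P(not A) = 0.2920


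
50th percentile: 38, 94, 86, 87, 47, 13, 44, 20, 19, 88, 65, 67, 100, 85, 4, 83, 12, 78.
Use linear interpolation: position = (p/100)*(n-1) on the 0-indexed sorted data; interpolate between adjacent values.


Sorted: 4, 12, 13, 19, 20, 38, 44, 47, 65, 67, 78, 83, 85, 86, 87, 88, 94, 100
n = 18
Index = 50/100 * 17 = 8.5000
Lower = data[8] = 65, Upper = data[9] = 67
P50 = 65 + 0.5000*(2) = 66.0000

P50 = 66.0000


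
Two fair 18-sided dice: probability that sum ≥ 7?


Total outcomes = 18×18 = 324
Favorable (sum ≥ 7): 309
P = 309/324 = 0.9537

P = 0.9537


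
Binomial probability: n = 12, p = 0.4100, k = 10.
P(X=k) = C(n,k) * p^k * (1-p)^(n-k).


C(12,10) = 66
p^10 = 0.000134
(1-p)^2 = 0.348100
P = 66 * 0.000134 * 0.348100 = 0.0031

P(X=10) = 0.0031


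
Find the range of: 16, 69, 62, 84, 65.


Max = 84, Min = 16
Range = 84 - 16 = 68

Range = 68


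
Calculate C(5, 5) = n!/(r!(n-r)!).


C(5,5) = 5!/(5! × 0!)
= 120/(120 × 1)
= 1

C(5,5) = 1


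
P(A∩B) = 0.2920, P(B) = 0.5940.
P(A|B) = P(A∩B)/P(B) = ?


P(A|B) = 0.2920/0.5940 = 0.4916

P(A|B) = 0.4916


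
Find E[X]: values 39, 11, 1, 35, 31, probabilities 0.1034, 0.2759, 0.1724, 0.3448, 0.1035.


E[X] = 39*0.1034 + 11*0.2759 + 1*0.1724 + 35*0.3448 + 31*0.1035
= 4.0326 + 3.0349 + 0.1724 + 12.0680 + 3.2085
= 22.5164

E[X] = 22.5164


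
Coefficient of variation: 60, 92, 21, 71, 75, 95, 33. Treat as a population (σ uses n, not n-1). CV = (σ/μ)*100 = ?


Mean = 63.8571
SD = 26.0243
CV = (26.0243/63.8571)*100 = 40.7540%

CV = 40.7540%


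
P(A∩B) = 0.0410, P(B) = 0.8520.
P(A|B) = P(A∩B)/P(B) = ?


P(A|B) = 0.0410/0.8520 = 0.0481

P(A|B) = 0.0481


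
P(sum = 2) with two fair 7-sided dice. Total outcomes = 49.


Total outcomes = 7×7 = 49
Favorable (sum = 2): 1
P = 1/49 = 0.0204

P = 0.0204


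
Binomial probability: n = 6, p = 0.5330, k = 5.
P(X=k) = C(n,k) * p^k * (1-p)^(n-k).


C(6,5) = 6
p^5 = 0.043017
(1-p)^1 = 0.467000
P = 6 * 0.043017 * 0.467000 = 0.1205

P(X=5) = 0.1205


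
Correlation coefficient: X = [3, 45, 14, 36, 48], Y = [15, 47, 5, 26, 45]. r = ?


Mean X = 29.2000, Mean Y = 27.6000
SD X = 17.701977, SD Y = 16.438978
Cov = 259.280000
r = 259.280000/(17.701977*16.438978) = 0.8910

r = 0.8910


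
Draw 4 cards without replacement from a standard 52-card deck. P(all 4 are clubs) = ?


P(all clubs) = (13/52) × (12/51) × (11/50) × (10/49)
= 0.0026

P = 0.0026


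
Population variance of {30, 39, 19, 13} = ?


Mean = 25.2500
Squared deviations: 22.5625, 189.0625, 39.0625, 150.0625
Sum = 400.7500
Variance = 400.7500/4 = 100.1875

Variance = 100.1875


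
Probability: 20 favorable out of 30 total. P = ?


P = 20/30 = 0.6667

P = 0.6667


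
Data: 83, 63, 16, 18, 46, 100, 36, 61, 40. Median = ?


Sorted: 16, 18, 36, 40, 46, 61, 63, 83, 100
n = 9 (odd)
Middle value = 46

Median = 46


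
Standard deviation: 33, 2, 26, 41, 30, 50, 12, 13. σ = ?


Mean = 25.8750
Variance = 225.8594
SD = sqrt(225.8594) = 15.0286

SD = 15.0286


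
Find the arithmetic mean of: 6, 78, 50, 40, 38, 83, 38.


Sum = 6 + 78 + 50 + 40 + 38 + 83 + 38 = 333
n = 7
Mean = 333/7 = 47.5714

Mean = 47.5714


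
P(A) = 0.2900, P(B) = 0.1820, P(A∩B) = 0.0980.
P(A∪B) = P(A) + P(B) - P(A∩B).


P(A∪B) = 0.2900 + 0.1820 - 0.0980
= 0.4720 - 0.0980
= 0.3740

P(A∪B) = 0.3740


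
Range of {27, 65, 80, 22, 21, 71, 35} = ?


Max = 80, Min = 21
Range = 80 - 21 = 59

Range = 59


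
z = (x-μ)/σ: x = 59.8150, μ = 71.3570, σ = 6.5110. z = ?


z = (59.8150 - 71.3570)/6.5110
= -11.5420/6.5110
= -1.7727

z = -1.7727


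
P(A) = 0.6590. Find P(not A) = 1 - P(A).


P(not A) = 1 - 0.6590 = 0.3410

P(not A) = 0.3410


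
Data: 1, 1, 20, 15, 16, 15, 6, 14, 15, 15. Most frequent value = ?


Frequencies: 1:2, 6:1, 14:1, 15:4, 16:1, 20:1
Max frequency = 4
Mode = 15

Mode = 15


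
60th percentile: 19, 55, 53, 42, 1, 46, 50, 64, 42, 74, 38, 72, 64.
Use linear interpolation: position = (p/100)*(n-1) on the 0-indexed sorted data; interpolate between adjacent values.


Sorted: 1, 19, 38, 42, 42, 46, 50, 53, 55, 64, 64, 72, 74
n = 13
Index = 60/100 * 12 = 7.2000
Lower = data[7] = 53, Upper = data[8] = 55
P60 = 53 + 0.2000*(2) = 53.4000

P60 = 53.4000


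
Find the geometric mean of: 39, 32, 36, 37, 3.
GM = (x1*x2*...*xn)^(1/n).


Product = 39 × 32 × 36 × 37 × 3 = 4987008
GM = 4987008^(1/5) = 21.8559

GM = 21.8559


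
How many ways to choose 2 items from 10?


C(10,2) = 10!/(2! × 8!)
= 3628800/(2 × 40320)
= 45

C(10,2) = 45


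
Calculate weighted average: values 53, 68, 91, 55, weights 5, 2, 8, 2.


Numerator = 53*5 + 68*2 + 91*8 + 55*2 = 1239
Denominator = 5 + 2 + 8 + 2 = 17
WM = 1239/17 = 72.8824

WM = 72.8824


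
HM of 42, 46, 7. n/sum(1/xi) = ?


Sum of reciprocals = 1/42 + 1/46 + 1/7 = 0.188406
HM = 3/0.188406 = 15.9231

HM = 15.9231


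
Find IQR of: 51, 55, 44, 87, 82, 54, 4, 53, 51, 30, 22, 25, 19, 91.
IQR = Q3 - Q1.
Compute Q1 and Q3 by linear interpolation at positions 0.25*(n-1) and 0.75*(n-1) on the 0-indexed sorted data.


Sorted: 4, 19, 22, 25, 30, 44, 51, 51, 53, 54, 55, 82, 87, 91
Q1 (25th %ile) = 26.2500
Q3 (75th %ile) = 54.7500
IQR = 54.7500 - 26.2500 = 28.5000

IQR = 28.5000


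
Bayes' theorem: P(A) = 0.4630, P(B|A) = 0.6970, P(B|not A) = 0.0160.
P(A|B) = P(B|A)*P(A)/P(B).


P(B) = P(B|A)*P(A) + P(B|A')*P(A')
= 0.6970*0.4630 + 0.0160*0.5370
= 0.322711 + 0.008592 = 0.331303
P(A|B) = 0.322711/0.331303 = 0.9741

P(A|B) = 0.9741


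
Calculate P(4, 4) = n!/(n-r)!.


P(4,4) = 4!/0!
= 24/1
= 24

P(4,4) = 24


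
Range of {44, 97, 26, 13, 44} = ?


Max = 97, Min = 13
Range = 97 - 13 = 84

Range = 84


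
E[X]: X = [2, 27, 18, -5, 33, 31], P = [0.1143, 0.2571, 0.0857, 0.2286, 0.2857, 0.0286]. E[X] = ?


E[X] = 2*0.1143 + 27*0.2571 + 18*0.0857 - 5*0.2286 + 33*0.2857 + 31*0.0286
= 0.2286 + 6.9417 + 1.5426 - 1.1430 + 9.4281 + 0.8866
= 17.8846

E[X] = 17.8846


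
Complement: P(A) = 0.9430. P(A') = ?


P(not A) = 1 - 0.9430 = 0.0570

P(not A) = 0.0570


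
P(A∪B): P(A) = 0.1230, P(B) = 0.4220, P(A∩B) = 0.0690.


P(A∪B) = 0.1230 + 0.4220 - 0.0690
= 0.5450 - 0.0690
= 0.4760

P(A∪B) = 0.4760


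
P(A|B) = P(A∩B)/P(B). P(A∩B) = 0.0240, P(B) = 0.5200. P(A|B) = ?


P(A|B) = 0.0240/0.5200 = 0.0462

P(A|B) = 0.0462


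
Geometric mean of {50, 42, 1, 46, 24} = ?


Product = 50 × 42 × 1 × 46 × 24 = 2318400
GM = 2318400^(1/5) = 18.7516

GM = 18.7516


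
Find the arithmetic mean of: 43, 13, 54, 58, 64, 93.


Sum = 43 + 13 + 54 + 58 + 64 + 93 = 325
n = 6
Mean = 325/6 = 54.1667

Mean = 54.1667


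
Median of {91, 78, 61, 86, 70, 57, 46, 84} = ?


Sorted: 46, 57, 61, 70, 78, 84, 86, 91
n = 8 (even)
Middle values: 70 and 78
Median = (70+78)/2 = 74.0000

Median = 74.0000


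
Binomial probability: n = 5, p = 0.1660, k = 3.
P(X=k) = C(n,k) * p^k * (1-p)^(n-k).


C(5,3) = 10
p^3 = 0.004574
(1-p)^2 = 0.695556
P = 10 * 0.004574 * 0.695556 = 0.0318

P(X=3) = 0.0318


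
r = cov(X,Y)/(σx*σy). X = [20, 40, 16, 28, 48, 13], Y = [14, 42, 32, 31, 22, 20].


Mean X = 27.5000, Mean Y = 26.8333
SD X = 12.750817, SD Y = 9.208993
Cov = 38.083333
r = 38.083333/(12.750817*9.208993) = 0.3243

r = 0.3243


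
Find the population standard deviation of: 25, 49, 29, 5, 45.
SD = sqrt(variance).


Mean = 30.6000
Variance = 247.0400
SD = sqrt(247.0400) = 15.7175

SD = 15.7175


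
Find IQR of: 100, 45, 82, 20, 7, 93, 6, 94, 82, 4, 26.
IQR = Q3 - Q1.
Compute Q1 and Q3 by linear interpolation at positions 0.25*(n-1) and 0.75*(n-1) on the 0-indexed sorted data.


Sorted: 4, 6, 7, 20, 26, 45, 82, 82, 93, 94, 100
Q1 (25th %ile) = 13.5000
Q3 (75th %ile) = 87.5000
IQR = 87.5000 - 13.5000 = 74.0000

IQR = 74.0000


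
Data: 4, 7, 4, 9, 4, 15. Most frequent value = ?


Frequencies: 4:3, 7:1, 9:1, 15:1
Max frequency = 3
Mode = 4

Mode = 4


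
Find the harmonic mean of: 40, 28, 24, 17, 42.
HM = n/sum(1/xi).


Sum of reciprocals = 1/40 + 1/28 + 1/24 + 1/17 + 1/42 = 0.185014
HM = 5/0.185014 = 27.0250

HM = 27.0250


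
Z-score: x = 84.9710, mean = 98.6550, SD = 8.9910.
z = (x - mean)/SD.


z = (84.9710 - 98.6550)/8.9910
= -13.6840/8.9910
= -1.5220

z = -1.5220


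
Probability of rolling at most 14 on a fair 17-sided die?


Favorable outcomes (roll ≤ 14): 14
Total outcomes = 17
P = 14/17 = 0.8235

P = 0.8235


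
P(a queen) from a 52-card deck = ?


4 queens in 52 cards
P = 4/52 = 0.0769

P = 0.0769


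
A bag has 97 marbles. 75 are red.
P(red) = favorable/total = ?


P = 75/97 = 0.7732

P = 0.7732


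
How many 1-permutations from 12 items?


P(12,1) = 12!/11!
= 479001600/39916800
= 12

P(12,1) = 12


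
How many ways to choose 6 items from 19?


C(19,6) = 19!/(6! × 13!)
= 121645100408832000/(720 × 6227020800)
= 27132

C(19,6) = 27132


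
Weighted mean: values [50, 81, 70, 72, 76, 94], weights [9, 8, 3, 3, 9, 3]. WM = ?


Numerator = 50*9 + 81*8 + 70*3 + 72*3 + 76*9 + 94*3 = 2490
Denominator = 9 + 8 + 3 + 3 + 9 + 3 = 35
WM = 2490/35 = 71.1429

WM = 71.1429


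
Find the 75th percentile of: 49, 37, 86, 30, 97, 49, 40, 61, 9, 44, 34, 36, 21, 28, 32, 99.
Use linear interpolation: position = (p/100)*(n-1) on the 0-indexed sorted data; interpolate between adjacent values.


Sorted: 9, 21, 28, 30, 32, 34, 36, 37, 40, 44, 49, 49, 61, 86, 97, 99
n = 16
Index = 75/100 * 15 = 11.2500
Lower = data[11] = 49, Upper = data[12] = 61
P75 = 49 + 0.2500*(12) = 52.0000

P75 = 52.0000


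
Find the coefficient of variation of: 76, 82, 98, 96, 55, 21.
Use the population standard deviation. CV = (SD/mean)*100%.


Mean = 71.3333
SD = 26.6312
CV = (26.6312/71.3333)*100 = 37.3335%

CV = 37.3335%


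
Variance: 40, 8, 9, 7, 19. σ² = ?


Mean = 16.6000
Squared deviations: 547.5600, 73.9600, 57.7600, 92.1600, 5.7600
Sum = 777.2000
Variance = 777.2000/5 = 155.4400

Variance = 155.4400


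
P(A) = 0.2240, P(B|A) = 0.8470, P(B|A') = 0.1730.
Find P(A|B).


P(B) = P(B|A)*P(A) + P(B|A')*P(A')
= 0.8470*0.2240 + 0.1730*0.7760
= 0.189728 + 0.134248 = 0.323976
P(A|B) = 0.189728/0.323976 = 0.5856

P(A|B) = 0.5856


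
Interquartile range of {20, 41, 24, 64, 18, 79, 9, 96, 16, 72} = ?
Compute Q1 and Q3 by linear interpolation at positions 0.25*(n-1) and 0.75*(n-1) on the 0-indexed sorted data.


Sorted: 9, 16, 18, 20, 24, 41, 64, 72, 79, 96
Q1 (25th %ile) = 18.5000
Q3 (75th %ile) = 70.0000
IQR = 70.0000 - 18.5000 = 51.5000

IQR = 51.5000


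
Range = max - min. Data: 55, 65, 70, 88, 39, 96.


Max = 96, Min = 39
Range = 96 - 39 = 57

Range = 57


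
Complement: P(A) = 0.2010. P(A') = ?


P(not A) = 1 - 0.2010 = 0.7990

P(not A) = 0.7990


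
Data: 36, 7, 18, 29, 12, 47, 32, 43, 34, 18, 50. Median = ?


Sorted: 7, 12, 18, 18, 29, 32, 34, 36, 43, 47, 50
n = 11 (odd)
Middle value = 32

Median = 32


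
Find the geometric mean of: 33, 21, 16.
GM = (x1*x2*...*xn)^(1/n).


Product = 33 × 21 × 16 = 11088
GM = 11088^(1/3) = 22.2989

GM = 22.2989


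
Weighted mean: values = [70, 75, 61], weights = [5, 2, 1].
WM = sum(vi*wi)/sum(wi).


Numerator = 70*5 + 75*2 + 61*1 = 561
Denominator = 5 + 2 + 1 = 8
WM = 561/8 = 70.1250

WM = 70.1250


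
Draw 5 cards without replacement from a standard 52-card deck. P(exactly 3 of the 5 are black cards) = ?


Hypergeometric: P(X=3) = C(26,3)·C(26,2) / C(52,5)
= 2600 × 325 / 2598960
= 845000/2598960 = 0.3251

P = 0.3251


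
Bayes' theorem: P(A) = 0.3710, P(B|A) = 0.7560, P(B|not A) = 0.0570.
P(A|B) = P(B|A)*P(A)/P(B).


P(B) = P(B|A)*P(A) + P(B|A')*P(A')
= 0.7560*0.3710 + 0.0570*0.6290
= 0.280476 + 0.035853 = 0.316329
P(A|B) = 0.280476/0.316329 = 0.8867

P(A|B) = 0.8867


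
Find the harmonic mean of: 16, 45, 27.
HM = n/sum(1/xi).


Sum of reciprocals = 1/16 + 1/45 + 1/27 = 0.121759
HM = 3/0.121759 = 24.6388

HM = 24.6388


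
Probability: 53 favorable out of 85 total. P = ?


P = 53/85 = 0.6235

P = 0.6235


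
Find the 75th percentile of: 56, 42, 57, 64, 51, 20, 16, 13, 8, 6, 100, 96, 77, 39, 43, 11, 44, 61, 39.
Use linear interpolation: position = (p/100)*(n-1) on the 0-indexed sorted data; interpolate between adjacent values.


Sorted: 6, 8, 11, 13, 16, 20, 39, 39, 42, 43, 44, 51, 56, 57, 61, 64, 77, 96, 100
n = 19
Index = 75/100 * 18 = 13.5000
Lower = data[13] = 57, Upper = data[14] = 61
P75 = 57 + 0.5000*(4) = 59.0000

P75 = 59.0000


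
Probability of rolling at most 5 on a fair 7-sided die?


Favorable outcomes (roll ≤ 5): 5
Total outcomes = 7
P = 5/7 = 0.7143

P = 0.7143


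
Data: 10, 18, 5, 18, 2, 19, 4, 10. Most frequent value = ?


Frequencies: 2:1, 4:1, 5:1, 10:2, 18:2, 19:1
Max frequency = 2
Mode = 10, 18

Mode = 10, 18


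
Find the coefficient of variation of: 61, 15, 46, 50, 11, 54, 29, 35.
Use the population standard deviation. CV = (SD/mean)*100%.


Mean = 37.6250
SD = 17.1022
CV = (17.1022/37.6250)*100 = 45.4543%

CV = 45.4543%


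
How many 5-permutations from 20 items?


P(20,5) = 20!/15!
= 2432902008176640000/1307674368000
= 1860480

P(20,5) = 1860480


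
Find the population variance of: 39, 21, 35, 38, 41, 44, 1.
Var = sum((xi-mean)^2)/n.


Mean = 31.2857
Squared deviations: 59.5102, 105.7959, 13.7959, 45.0816, 94.3673, 161.6531, 917.2245
Sum = 1397.4286
Variance = 1397.4286/7 = 199.6327

Variance = 199.6327


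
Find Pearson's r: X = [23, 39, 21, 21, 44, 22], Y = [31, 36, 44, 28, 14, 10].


Mean X = 28.3333, Mean Y = 27.1667
SD X = 9.445752, SD Y = 11.866152
Cov = -25.555556
r = -25.555556/(9.445752*11.866152) = -0.2280

r = -0.2280


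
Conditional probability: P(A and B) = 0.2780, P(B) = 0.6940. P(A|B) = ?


P(A|B) = 0.2780/0.6940 = 0.4006

P(A|B) = 0.4006


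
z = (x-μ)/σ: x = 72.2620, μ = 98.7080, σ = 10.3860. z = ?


z = (72.2620 - 98.7080)/10.3860
= -26.4460/10.3860
= -2.5463

z = -2.5463


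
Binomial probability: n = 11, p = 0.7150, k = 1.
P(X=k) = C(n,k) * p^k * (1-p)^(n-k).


C(11,1) = 11
p^1 = 0.715000
(1-p)^10 = 3.535482e-06
P = 11 * 0.715000 * 3.535482e-06 = 2.7807e-05

P(X=1) = 2.7807e-05


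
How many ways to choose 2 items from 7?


C(7,2) = 7!/(2! × 5!)
= 5040/(2 × 120)
= 21

C(7,2) = 21


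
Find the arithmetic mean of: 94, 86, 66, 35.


Sum = 94 + 86 + 66 + 35 = 281
n = 4
Mean = 281/4 = 70.2500

Mean = 70.2500


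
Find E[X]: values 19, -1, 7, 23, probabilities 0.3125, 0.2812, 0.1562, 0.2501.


E[X] = 19*0.3125 - 1*0.2812 + 7*0.1562 + 23*0.2501
= 5.9375 - 0.2812 + 1.0934 + 5.7523
= 12.5020

E[X] = 12.5020


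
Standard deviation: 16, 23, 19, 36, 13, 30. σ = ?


Mean = 22.8333
Variance = 63.8056
SD = sqrt(63.8056) = 7.9878

SD = 7.9878


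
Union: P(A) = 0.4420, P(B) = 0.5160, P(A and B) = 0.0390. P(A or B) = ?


P(A∪B) = 0.4420 + 0.5160 - 0.0390
= 0.9580 - 0.0390
= 0.9190

P(A∪B) = 0.9190


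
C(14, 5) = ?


C(14,5) = 14!/(5! × 9!)
= 87178291200/(120 × 362880)
= 2002

C(14,5) = 2002


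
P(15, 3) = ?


P(15,3) = 15!/12!
= 1307674368000/479001600
= 2730

P(15,3) = 2730


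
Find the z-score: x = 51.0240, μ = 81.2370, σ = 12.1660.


z = (51.0240 - 81.2370)/12.1660
= -30.2130/12.1660
= -2.4834

z = -2.4834


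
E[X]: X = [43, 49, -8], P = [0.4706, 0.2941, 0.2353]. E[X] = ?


E[X] = 43*0.4706 + 49*0.2941 - 8*0.2353
= 20.2358 + 14.4109 - 1.8824
= 32.7643

E[X] = 32.7643


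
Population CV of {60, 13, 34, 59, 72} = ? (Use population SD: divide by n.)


Mean = 47.6000
SD = 21.2659
CV = (21.2659/47.6000)*100 = 44.6763%

CV = 44.6763%


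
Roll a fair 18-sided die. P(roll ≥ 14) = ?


Favorable outcomes (roll ≥ 14): 5
Total outcomes = 18
P = 5/18 = 0.2778

P = 0.2778


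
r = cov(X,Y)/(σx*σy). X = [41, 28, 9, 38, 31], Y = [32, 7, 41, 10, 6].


Mean X = 29.4000, Mean Y = 19.2000
SD X = 11.217843, SD Y = 14.469278
Cov = -75.880000
r = -75.880000/(11.217843*14.469278) = -0.4675

r = -0.4675


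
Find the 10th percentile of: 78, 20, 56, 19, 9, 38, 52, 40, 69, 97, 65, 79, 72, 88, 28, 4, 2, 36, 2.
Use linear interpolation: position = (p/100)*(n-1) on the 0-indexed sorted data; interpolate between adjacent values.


Sorted: 2, 2, 4, 9, 19, 20, 28, 36, 38, 40, 52, 56, 65, 69, 72, 78, 79, 88, 97
n = 19
Index = 10/100 * 18 = 1.8000
Lower = data[1] = 2, Upper = data[2] = 4
P10 = 2 + 0.8000*(2) = 3.6000

P10 = 3.6000


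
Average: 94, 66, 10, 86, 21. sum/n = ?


Sum = 94 + 66 + 10 + 86 + 21 = 277
n = 5
Mean = 277/5 = 55.4000

Mean = 55.4000


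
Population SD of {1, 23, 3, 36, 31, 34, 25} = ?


Mean = 21.8571
Variance = 176.1224
SD = sqrt(176.1224) = 13.2711

SD = 13.2711


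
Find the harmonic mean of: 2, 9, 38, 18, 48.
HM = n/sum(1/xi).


Sum of reciprocals = 1/2 + 1/9 + 1/38 + 1/18 + 1/48 = 0.713816
HM = 5/0.713816 = 7.0046

HM = 7.0046


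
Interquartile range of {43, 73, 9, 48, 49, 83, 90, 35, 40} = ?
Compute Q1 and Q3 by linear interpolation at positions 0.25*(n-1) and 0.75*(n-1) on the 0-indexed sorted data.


Sorted: 9, 35, 40, 43, 48, 49, 73, 83, 90
Q1 (25th %ile) = 40.0000
Q3 (75th %ile) = 73.0000
IQR = 73.0000 - 40.0000 = 33.0000

IQR = 33.0000


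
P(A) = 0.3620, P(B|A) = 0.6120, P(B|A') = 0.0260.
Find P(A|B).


P(B) = P(B|A)*P(A) + P(B|A')*P(A')
= 0.6120*0.3620 + 0.0260*0.6380
= 0.221544 + 0.016588 = 0.238132
P(A|B) = 0.221544/0.238132 = 0.9303

P(A|B) = 0.9303


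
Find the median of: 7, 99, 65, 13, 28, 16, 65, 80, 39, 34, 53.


Sorted: 7, 13, 16, 28, 34, 39, 53, 65, 65, 80, 99
n = 11 (odd)
Middle value = 39

Median = 39


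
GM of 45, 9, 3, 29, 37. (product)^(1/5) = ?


Product = 45 × 9 × 3 × 29 × 37 = 1303695
GM = 1303695^(1/5) = 16.7123

GM = 16.7123


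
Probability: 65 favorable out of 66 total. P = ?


P = 65/66 = 0.9848

P = 0.9848


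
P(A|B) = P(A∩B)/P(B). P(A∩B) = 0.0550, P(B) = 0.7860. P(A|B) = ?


P(A|B) = 0.0550/0.7860 = 0.0700

P(A|B) = 0.0700


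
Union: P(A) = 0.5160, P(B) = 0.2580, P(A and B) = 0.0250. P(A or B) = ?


P(A∪B) = 0.5160 + 0.2580 - 0.0250
= 0.7740 - 0.0250
= 0.7490

P(A∪B) = 0.7490


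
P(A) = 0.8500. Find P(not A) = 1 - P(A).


P(not A) = 1 - 0.8500 = 0.1500

P(not A) = 0.1500


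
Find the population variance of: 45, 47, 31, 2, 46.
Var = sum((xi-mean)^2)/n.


Mean = 34.2000
Squared deviations: 116.6400, 163.8400, 10.2400, 1036.8400, 139.2400
Sum = 1466.8000
Variance = 1466.8000/5 = 293.3600

Variance = 293.3600


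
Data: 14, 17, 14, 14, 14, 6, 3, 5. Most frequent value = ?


Frequencies: 3:1, 5:1, 6:1, 14:4, 17:1
Max frequency = 4
Mode = 14

Mode = 14


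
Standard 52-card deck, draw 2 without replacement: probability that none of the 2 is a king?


P(no kings) = (48/52) × (47/51)
= 0.8507

P = 0.8507


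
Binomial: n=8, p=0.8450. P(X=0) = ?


C(8,0) = 1
p^0 = 1.000000
(1-p)^8 = 3.331606e-07
P = 1 * 1.000000 * 3.331606e-07 = 3.3316e-07

P(X=0) = 3.3316e-07


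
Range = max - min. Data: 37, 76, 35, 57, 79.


Max = 79, Min = 35
Range = 79 - 35 = 44

Range = 44


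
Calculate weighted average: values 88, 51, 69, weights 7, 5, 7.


Numerator = 88*7 + 51*5 + 69*7 = 1354
Denominator = 7 + 5 + 7 = 19
WM = 1354/19 = 71.2632

WM = 71.2632


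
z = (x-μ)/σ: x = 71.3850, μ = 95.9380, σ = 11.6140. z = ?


z = (71.3850 - 95.9380)/11.6140
= -24.5530/11.6140
= -2.1141

z = -2.1141


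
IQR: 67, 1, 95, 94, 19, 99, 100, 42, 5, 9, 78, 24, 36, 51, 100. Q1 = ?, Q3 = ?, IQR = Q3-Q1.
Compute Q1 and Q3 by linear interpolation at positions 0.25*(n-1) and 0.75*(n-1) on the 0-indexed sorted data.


Sorted: 1, 5, 9, 19, 24, 36, 42, 51, 67, 78, 94, 95, 99, 100, 100
Q1 (25th %ile) = 21.5000
Q3 (75th %ile) = 94.5000
IQR = 94.5000 - 21.5000 = 73.0000

IQR = 73.0000


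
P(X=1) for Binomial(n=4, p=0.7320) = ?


C(4,1) = 4
p^1 = 0.732000
(1-p)^3 = 0.019249
P = 4 * 0.732000 * 0.019249 = 0.0564

P(X=1) = 0.0564


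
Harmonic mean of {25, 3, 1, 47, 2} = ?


Sum of reciprocals = 1/25 + 1/3 + 1/1 + 1/47 + 1/2 = 1.894610
HM = 5/1.894610 = 2.6391

HM = 2.6391


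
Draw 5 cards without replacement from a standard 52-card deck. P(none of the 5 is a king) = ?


P(no kings) = (48/52) × (47/51) × (46/50) × (45/49) × (44/48)
= 0.6588

P = 0.6588


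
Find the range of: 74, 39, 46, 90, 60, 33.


Max = 90, Min = 33
Range = 90 - 33 = 57

Range = 57


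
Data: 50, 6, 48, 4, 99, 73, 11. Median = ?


Sorted: 4, 6, 11, 48, 50, 73, 99
n = 7 (odd)
Middle value = 48

Median = 48


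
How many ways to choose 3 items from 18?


C(18,3) = 18!/(3! × 15!)
= 6402373705728000/(6 × 1307674368000)
= 816

C(18,3) = 816


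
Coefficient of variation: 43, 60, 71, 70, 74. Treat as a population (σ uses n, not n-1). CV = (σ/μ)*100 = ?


Mean = 63.6000
SD = 11.3243
CV = (11.3243/63.6000)*100 = 17.8055%

CV = 17.8055%


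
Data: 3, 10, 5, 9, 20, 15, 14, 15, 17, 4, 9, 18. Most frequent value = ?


Frequencies: 3:1, 4:1, 5:1, 9:2, 10:1, 14:1, 15:2, 17:1, 18:1, 20:1
Max frequency = 2
Mode = 9, 15

Mode = 9, 15


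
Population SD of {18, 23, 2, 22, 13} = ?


Mean = 15.6000
Variance = 58.6400
SD = sqrt(58.6400) = 7.6577

SD = 7.6577


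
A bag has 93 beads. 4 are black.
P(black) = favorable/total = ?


P = 4/93 = 0.0430

P = 0.0430


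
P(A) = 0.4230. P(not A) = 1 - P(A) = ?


P(not A) = 1 - 0.4230 = 0.5770

P(not A) = 0.5770


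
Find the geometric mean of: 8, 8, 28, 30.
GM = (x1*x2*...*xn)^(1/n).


Product = 8 × 8 × 28 × 30 = 53760
GM = 53760^(1/4) = 15.2270

GM = 15.2270


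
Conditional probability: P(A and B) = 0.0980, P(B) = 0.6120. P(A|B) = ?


P(A|B) = 0.0980/0.6120 = 0.1601

P(A|B) = 0.1601


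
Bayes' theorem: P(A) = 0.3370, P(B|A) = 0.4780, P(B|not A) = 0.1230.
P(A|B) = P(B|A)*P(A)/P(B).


P(B) = P(B|A)*P(A) + P(B|A')*P(A')
= 0.4780*0.3370 + 0.1230*0.6630
= 0.161086 + 0.081549 = 0.242635
P(A|B) = 0.161086/0.242635 = 0.6639

P(A|B) = 0.6639


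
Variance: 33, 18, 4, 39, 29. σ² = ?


Mean = 24.6000
Squared deviations: 70.5600, 43.5600, 424.3600, 207.3600, 19.3600
Sum = 765.2000
Variance = 765.2000/5 = 153.0400

Variance = 153.0400


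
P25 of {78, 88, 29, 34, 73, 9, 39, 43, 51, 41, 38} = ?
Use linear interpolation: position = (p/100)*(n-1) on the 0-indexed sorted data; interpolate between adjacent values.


Sorted: 9, 29, 34, 38, 39, 41, 43, 51, 73, 78, 88
n = 11
Index = 25/100 * 10 = 2.5000
Lower = data[2] = 34, Upper = data[3] = 38
P25 = 34 + 0.5000*(4) = 36.0000

P25 = 36.0000


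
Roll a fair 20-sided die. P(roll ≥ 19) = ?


Favorable outcomes (roll ≥ 19): 2
Total outcomes = 20
P = 2/20 = 0.1000

P = 0.1000


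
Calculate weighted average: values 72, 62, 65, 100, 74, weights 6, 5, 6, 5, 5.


Numerator = 72*6 + 62*5 + 65*6 + 100*5 + 74*5 = 2002
Denominator = 6 + 5 + 6 + 5 + 5 = 27
WM = 2002/27 = 74.1481

WM = 74.1481


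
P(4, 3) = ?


P(4,3) = 4!/1!
= 24/1
= 24

P(4,3) = 24


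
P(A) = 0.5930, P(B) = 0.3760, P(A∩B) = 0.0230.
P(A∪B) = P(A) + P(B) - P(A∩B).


P(A∪B) = 0.5930 + 0.3760 - 0.0230
= 0.9690 - 0.0230
= 0.9460

P(A∪B) = 0.9460


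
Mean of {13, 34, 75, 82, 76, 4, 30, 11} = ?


Sum = 13 + 34 + 75 + 82 + 76 + 4 + 30 + 11 = 325
n = 8
Mean = 325/8 = 40.6250

Mean = 40.6250


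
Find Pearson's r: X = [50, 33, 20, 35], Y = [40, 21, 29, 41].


Mean X = 34.5000, Mean Y = 32.7500
SD X = 10.641898, SD Y = 8.257572
Cov = 47.125000
r = 47.125000/(10.641898*8.257572) = 0.5363

r = 0.5363


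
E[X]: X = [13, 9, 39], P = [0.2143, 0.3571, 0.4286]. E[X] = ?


E[X] = 13*0.2143 + 9*0.3571 + 39*0.4286
= 2.7859 + 3.2139 + 16.7154
= 22.7152

E[X] = 22.7152


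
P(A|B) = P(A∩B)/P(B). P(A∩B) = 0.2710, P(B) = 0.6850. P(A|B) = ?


P(A|B) = 0.2710/0.6850 = 0.3956

P(A|B) = 0.3956


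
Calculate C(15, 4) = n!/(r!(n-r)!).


C(15,4) = 15!/(4! × 11!)
= 1307674368000/(24 × 39916800)
= 1365

C(15,4) = 1365


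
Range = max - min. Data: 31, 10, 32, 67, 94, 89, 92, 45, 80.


Max = 94, Min = 10
Range = 94 - 10 = 84

Range = 84


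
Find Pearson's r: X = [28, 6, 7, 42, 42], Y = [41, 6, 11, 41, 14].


Mean X = 25.0000, Mean Y = 22.6000
SD X = 15.949922, SD Y = 15.239423
Cov = 149.200000
r = 149.200000/(15.949922*15.239423) = 0.6138

r = 0.6138


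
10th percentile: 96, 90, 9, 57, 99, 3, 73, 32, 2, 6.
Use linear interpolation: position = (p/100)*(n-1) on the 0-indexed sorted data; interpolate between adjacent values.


Sorted: 2, 3, 6, 9, 32, 57, 73, 90, 96, 99
n = 10
Index = 10/100 * 9 = 0.9000
Lower = data[0] = 2, Upper = data[1] = 3
P10 = 2 + 0.9000*(1) = 2.9000

P10 = 2.9000


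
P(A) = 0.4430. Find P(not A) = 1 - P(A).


P(not A) = 1 - 0.4430 = 0.5570

P(not A) = 0.5570


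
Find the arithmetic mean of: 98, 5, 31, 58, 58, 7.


Sum = 98 + 5 + 31 + 58 + 58 + 7 = 257
n = 6
Mean = 257/6 = 42.8333

Mean = 42.8333


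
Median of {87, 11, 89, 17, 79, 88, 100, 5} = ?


Sorted: 5, 11, 17, 79, 87, 88, 89, 100
n = 8 (even)
Middle values: 79 and 87
Median = (79+87)/2 = 83.0000

Median = 83.0000


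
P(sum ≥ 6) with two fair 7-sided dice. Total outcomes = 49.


Total outcomes = 7×7 = 49
Favorable (sum ≥ 6): 39
P = 39/49 = 0.7959

P = 0.7959


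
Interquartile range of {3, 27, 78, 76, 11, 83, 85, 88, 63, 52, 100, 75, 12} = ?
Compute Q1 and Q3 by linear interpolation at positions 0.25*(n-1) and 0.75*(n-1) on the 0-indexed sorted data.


Sorted: 3, 11, 12, 27, 52, 63, 75, 76, 78, 83, 85, 88, 100
Q1 (25th %ile) = 27.0000
Q3 (75th %ile) = 83.0000
IQR = 83.0000 - 27.0000 = 56.0000

IQR = 56.0000


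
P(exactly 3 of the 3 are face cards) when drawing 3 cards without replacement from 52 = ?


Hypergeometric: P(X=3) = C(12,3)·C(40,0) / C(52,3)
= 220 × 1 / 22100
= 220/22100 = 0.0100

P = 0.0100


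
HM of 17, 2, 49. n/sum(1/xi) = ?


Sum of reciprocals = 1/17 + 1/2 + 1/49 = 0.579232
HM = 3/0.579232 = 5.1793

HM = 5.1793


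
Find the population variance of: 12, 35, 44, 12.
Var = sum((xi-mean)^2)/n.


Mean = 25.7500
Squared deviations: 189.0625, 85.5625, 333.0625, 189.0625
Sum = 796.7500
Variance = 796.7500/4 = 199.1875

Variance = 199.1875


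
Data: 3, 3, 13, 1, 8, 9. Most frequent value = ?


Frequencies: 1:1, 3:2, 8:1, 9:1, 13:1
Max frequency = 2
Mode = 3

Mode = 3


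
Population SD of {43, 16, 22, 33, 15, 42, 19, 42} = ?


Mean = 29.0000
Variance = 133.0000
SD = sqrt(133.0000) = 11.5326

SD = 11.5326


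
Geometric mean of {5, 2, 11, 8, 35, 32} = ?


Product = 5 × 2 × 11 × 8 × 35 × 32 = 985600
GM = 985600^(1/6) = 9.9759

GM = 9.9759


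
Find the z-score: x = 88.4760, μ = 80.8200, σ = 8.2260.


z = (88.4760 - 80.8200)/8.2260
= 7.6560/8.2260
= 0.9307

z = 0.9307


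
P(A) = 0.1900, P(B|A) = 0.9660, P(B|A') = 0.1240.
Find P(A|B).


P(B) = P(B|A)*P(A) + P(B|A')*P(A')
= 0.9660*0.1900 + 0.1240*0.8100
= 0.183540 + 0.100440 = 0.283980
P(A|B) = 0.183540/0.283980 = 0.6463

P(A|B) = 0.6463


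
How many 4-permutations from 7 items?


P(7,4) = 7!/3!
= 5040/6
= 840

P(7,4) = 840


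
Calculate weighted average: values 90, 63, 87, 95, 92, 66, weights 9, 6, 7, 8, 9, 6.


Numerator = 90*9 + 63*6 + 87*7 + 95*8 + 92*9 + 66*6 = 3781
Denominator = 9 + 6 + 7 + 8 + 9 + 6 = 45
WM = 3781/45 = 84.0222

WM = 84.0222


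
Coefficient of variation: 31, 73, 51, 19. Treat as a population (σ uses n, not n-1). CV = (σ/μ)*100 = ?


Mean = 43.5000
SD = 20.5122
CV = (20.5122/43.5000)*100 = 47.1545%

CV = 47.1545%


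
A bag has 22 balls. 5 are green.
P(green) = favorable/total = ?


P = 5/22 = 0.2273

P = 0.2273


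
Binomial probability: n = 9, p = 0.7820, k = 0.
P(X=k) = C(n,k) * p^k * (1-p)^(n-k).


C(9,0) = 1
p^0 = 1.000000
(1-p)^9 = 1.112009e-06
P = 1 * 1.000000 * 1.112009e-06 = 1.1120e-06

P(X=0) = 1.1120e-06


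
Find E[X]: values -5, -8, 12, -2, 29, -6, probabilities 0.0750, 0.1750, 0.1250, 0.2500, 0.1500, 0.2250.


E[X] = -5*0.0750 - 8*0.1750 + 12*0.1250 - 2*0.2500 + 29*0.1500 - 6*0.2250
= -0.3750 - 1.4000 + 1.5000 - 0.5000 + 4.3500 - 1.3500
= 2.2250

E[X] = 2.2250


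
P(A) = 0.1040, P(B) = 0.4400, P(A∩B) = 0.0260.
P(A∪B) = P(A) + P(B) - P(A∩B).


P(A∪B) = 0.1040 + 0.4400 - 0.0260
= 0.5440 - 0.0260
= 0.5180

P(A∪B) = 0.5180


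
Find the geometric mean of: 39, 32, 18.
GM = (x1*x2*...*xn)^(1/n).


Product = 39 × 32 × 18 = 22464
GM = 22464^(1/3) = 28.2160

GM = 28.2160


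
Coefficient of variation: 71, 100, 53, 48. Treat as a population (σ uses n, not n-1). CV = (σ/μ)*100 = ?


Mean = 68.0000
SD = 20.3593
CV = (20.3593/68.0000)*100 = 29.9401%

CV = 29.9401%


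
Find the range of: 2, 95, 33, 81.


Max = 95, Min = 2
Range = 95 - 2 = 93

Range = 93


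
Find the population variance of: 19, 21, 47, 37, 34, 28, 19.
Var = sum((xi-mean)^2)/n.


Mean = 29.2857
Squared deviations: 105.7959, 68.6531, 313.7959, 59.5102, 22.2245, 1.6531, 105.7959
Sum = 677.4286
Variance = 677.4286/7 = 96.7755

Variance = 96.7755


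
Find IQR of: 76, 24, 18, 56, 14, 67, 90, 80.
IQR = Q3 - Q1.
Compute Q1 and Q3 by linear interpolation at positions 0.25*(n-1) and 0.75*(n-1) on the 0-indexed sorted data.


Sorted: 14, 18, 24, 56, 67, 76, 80, 90
Q1 (25th %ile) = 22.5000
Q3 (75th %ile) = 77.0000
IQR = 77.0000 - 22.5000 = 54.5000

IQR = 54.5000


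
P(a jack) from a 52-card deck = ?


4 jacks in 52 cards
P = 4/52 = 0.0769

P = 0.0769


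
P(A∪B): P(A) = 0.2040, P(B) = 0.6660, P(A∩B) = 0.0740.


P(A∪B) = 0.2040 + 0.6660 - 0.0740
= 0.8700 - 0.0740
= 0.7960

P(A∪B) = 0.7960


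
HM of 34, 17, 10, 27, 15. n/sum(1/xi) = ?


Sum of reciprocals = 1/34 + 1/17 + 1/10 + 1/27 + 1/15 = 0.291939
HM = 5/0.291939 = 17.1269

HM = 17.1269


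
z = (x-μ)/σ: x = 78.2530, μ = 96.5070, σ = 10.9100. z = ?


z = (78.2530 - 96.5070)/10.9100
= -18.2540/10.9100
= -1.6731

z = -1.6731


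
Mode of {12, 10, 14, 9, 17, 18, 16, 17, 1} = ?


Frequencies: 1:1, 9:1, 10:1, 12:1, 14:1, 16:1, 17:2, 18:1
Max frequency = 2
Mode = 17

Mode = 17


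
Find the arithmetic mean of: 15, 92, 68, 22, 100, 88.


Sum = 15 + 92 + 68 + 22 + 100 + 88 = 385
n = 6
Mean = 385/6 = 64.1667

Mean = 64.1667


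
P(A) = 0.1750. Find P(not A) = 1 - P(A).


P(not A) = 1 - 0.1750 = 0.8250

P(not A) = 0.8250


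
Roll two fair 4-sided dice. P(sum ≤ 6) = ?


Total outcomes = 4×4 = 16
Favorable (sum ≤ 6): 13
P = 13/16 = 0.8125

P = 0.8125


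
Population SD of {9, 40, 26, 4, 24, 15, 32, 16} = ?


Mean = 20.7500
Variance = 126.1875
SD = sqrt(126.1875) = 11.2333

SD = 11.2333


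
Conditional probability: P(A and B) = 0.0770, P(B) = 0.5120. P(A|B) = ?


P(A|B) = 0.0770/0.5120 = 0.1504

P(A|B) = 0.1504


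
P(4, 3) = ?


P(4,3) = 4!/1!
= 24/1
= 24

P(4,3) = 24


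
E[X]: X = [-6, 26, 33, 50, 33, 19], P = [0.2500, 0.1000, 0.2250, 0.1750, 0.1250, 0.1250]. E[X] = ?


E[X] = -6*0.2500 + 26*0.1000 + 33*0.2250 + 50*0.1750 + 33*0.1250 + 19*0.1250
= -1.5000 + 2.6000 + 7.4250 + 8.7500 + 4.1250 + 2.3750
= 23.7750

E[X] = 23.7750


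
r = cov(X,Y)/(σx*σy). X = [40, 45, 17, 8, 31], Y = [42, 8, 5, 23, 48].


Mean X = 28.2000, Mean Y = 25.2000
SD X = 13.876599, SD Y = 17.382750
Cov = 48.760000
r = 48.760000/(13.876599*17.382750) = 0.2021

r = 0.2021


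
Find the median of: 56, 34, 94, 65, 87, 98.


Sorted: 34, 56, 65, 87, 94, 98
n = 6 (even)
Middle values: 65 and 87
Median = (65+87)/2 = 76.0000

Median = 76.0000


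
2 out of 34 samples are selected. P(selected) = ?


P = 2/34 = 0.0588

P = 0.0588


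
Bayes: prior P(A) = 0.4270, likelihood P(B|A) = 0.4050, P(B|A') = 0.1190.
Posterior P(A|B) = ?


P(B) = P(B|A)*P(A) + P(B|A')*P(A')
= 0.4050*0.4270 + 0.1190*0.5730
= 0.172935 + 0.068187 = 0.241122
P(A|B) = 0.172935/0.241122 = 0.7172

P(A|B) = 0.7172


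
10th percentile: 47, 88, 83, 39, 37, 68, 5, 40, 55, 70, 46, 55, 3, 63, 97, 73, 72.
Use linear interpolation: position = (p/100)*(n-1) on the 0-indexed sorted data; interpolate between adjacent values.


Sorted: 3, 5, 37, 39, 40, 46, 47, 55, 55, 63, 68, 70, 72, 73, 83, 88, 97
n = 17
Index = 10/100 * 16 = 1.6000
Lower = data[1] = 5, Upper = data[2] = 37
P10 = 5 + 0.6000*(32) = 24.2000

P10 = 24.2000


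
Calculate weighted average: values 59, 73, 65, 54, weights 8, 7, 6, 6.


Numerator = 59*8 + 73*7 + 65*6 + 54*6 = 1697
Denominator = 8 + 7 + 6 + 6 = 27
WM = 1697/27 = 62.8519

WM = 62.8519


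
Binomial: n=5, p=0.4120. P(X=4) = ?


C(5,4) = 5
p^4 = 0.028813
(1-p)^1 = 0.588000
P = 5 * 0.028813 * 0.588000 = 0.0847

P(X=4) = 0.0847


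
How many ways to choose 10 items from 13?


C(13,10) = 13!/(10! × 3!)
= 6227020800/(3628800 × 6)
= 286

C(13,10) = 286


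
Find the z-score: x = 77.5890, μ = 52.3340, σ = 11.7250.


z = (77.5890 - 52.3340)/11.7250
= 25.2550/11.7250
= 2.1539

z = 2.1539


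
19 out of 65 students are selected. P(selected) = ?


P = 19/65 = 0.2923

P = 0.2923


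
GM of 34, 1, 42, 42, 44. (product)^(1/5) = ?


Product = 34 × 1 × 42 × 42 × 44 = 2638944
GM = 2638944^(1/5) = 19.2436

GM = 19.2436


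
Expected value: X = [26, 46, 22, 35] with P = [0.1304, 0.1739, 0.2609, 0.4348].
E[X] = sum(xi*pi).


E[X] = 26*0.1304 + 46*0.1739 + 22*0.2609 + 35*0.4348
= 3.3904 + 7.9994 + 5.7398 + 15.2180
= 32.3476

E[X] = 32.3476


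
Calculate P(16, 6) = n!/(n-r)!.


P(16,6) = 16!/10!
= 20922789888000/3628800
= 5765760

P(16,6) = 5765760


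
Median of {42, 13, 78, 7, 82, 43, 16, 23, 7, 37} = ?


Sorted: 7, 7, 13, 16, 23, 37, 42, 43, 78, 82
n = 10 (even)
Middle values: 23 and 37
Median = (23+37)/2 = 30.0000

Median = 30.0000


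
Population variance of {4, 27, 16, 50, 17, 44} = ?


Mean = 26.3333
Squared deviations: 498.7778, 0.4444, 106.7778, 560.1111, 87.1111, 312.1111
Sum = 1565.3333
Variance = 1565.3333/6 = 260.8889

Variance = 260.8889


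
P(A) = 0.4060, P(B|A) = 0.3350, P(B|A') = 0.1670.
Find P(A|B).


P(B) = P(B|A)*P(A) + P(B|A')*P(A')
= 0.3350*0.4060 + 0.1670*0.5940
= 0.136010 + 0.099198 = 0.235208
P(A|B) = 0.136010/0.235208 = 0.5783

P(A|B) = 0.5783


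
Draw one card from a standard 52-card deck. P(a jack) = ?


4 jacks in 52 cards
P = 4/52 = 0.0769

P = 0.0769


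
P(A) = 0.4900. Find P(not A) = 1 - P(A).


P(not A) = 1 - 0.4900 = 0.5100

P(not A) = 0.5100


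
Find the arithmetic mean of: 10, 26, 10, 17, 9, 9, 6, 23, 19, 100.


Sum = 10 + 26 + 10 + 17 + 9 + 9 + 6 + 23 + 19 + 100 = 229
n = 10
Mean = 229/10 = 22.9000

Mean = 22.9000


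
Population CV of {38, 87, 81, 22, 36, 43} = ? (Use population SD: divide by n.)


Mean = 51.1667
SD = 24.1345
CV = (24.1345/51.1667)*100 = 47.1683%

CV = 47.1683%


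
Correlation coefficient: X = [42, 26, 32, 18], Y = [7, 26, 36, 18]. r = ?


Mean X = 29.5000, Mean Y = 21.7500
SD X = 8.760708, SD Y = 10.638961
Cov = -30.125000
r = -30.125000/(8.760708*10.638961) = -0.3232

r = -0.3232


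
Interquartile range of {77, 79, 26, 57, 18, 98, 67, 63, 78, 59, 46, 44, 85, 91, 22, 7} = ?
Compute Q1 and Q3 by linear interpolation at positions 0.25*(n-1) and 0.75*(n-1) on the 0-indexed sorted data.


Sorted: 7, 18, 22, 26, 44, 46, 57, 59, 63, 67, 77, 78, 79, 85, 91, 98
Q1 (25th %ile) = 39.5000
Q3 (75th %ile) = 78.2500
IQR = 78.2500 - 39.5000 = 38.7500

IQR = 38.7500


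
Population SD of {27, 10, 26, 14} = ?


Mean = 19.2500
Variance = 54.6875
SD = sqrt(54.6875) = 7.3951

SD = 7.3951


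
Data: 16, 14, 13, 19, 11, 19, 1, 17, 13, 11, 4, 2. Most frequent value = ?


Frequencies: 1:1, 2:1, 4:1, 11:2, 13:2, 14:1, 16:1, 17:1, 19:2
Max frequency = 2
Mode = 11, 13, 19

Mode = 11, 13, 19


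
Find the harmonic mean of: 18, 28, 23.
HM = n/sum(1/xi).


Sum of reciprocals = 1/18 + 1/28 + 1/23 = 0.134748
HM = 3/0.134748 = 22.2638

HM = 22.2638


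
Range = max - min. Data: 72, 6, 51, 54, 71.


Max = 72, Min = 6
Range = 72 - 6 = 66

Range = 66


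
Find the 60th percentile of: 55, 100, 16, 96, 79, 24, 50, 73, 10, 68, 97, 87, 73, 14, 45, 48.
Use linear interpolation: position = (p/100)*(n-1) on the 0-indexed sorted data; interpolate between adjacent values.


Sorted: 10, 14, 16, 24, 45, 48, 50, 55, 68, 73, 73, 79, 87, 96, 97, 100
n = 16
Index = 60/100 * 15 = 9.0000
Lower = data[9] = 73, Upper = data[10] = 73
P60 = 73 + 0*(0) = 73.0000

P60 = 73.0000


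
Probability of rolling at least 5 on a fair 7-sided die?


Favorable outcomes (roll ≥ 5): 3
Total outcomes = 7
P = 3/7 = 0.4286

P = 0.4286


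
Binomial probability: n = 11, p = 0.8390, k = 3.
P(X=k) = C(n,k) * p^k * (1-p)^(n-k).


C(11,3) = 165
p^3 = 0.590590
(1-p)^8 = 4.514472e-07
P = 165 * 0.590590 * 4.514472e-07 = 4.3992e-05

P(X=3) = 4.3992e-05


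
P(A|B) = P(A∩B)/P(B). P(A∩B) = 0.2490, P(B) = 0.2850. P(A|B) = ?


P(A|B) = 0.2490/0.2850 = 0.8737

P(A|B) = 0.8737


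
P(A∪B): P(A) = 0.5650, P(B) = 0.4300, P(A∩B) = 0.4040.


P(A∪B) = 0.5650 + 0.4300 - 0.4040
= 0.9950 - 0.4040
= 0.5910

P(A∪B) = 0.5910


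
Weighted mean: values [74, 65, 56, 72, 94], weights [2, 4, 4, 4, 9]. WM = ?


Numerator = 74*2 + 65*4 + 56*4 + 72*4 + 94*9 = 1766
Denominator = 2 + 4 + 4 + 4 + 9 = 23
WM = 1766/23 = 76.7826

WM = 76.7826


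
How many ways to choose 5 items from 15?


C(15,5) = 15!/(5! × 10!)
= 1307674368000/(120 × 3628800)
= 3003

C(15,5) = 3003


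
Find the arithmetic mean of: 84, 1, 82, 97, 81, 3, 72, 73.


Sum = 84 + 1 + 82 + 97 + 81 + 3 + 72 + 73 = 493
n = 8
Mean = 493/8 = 61.6250

Mean = 61.6250
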